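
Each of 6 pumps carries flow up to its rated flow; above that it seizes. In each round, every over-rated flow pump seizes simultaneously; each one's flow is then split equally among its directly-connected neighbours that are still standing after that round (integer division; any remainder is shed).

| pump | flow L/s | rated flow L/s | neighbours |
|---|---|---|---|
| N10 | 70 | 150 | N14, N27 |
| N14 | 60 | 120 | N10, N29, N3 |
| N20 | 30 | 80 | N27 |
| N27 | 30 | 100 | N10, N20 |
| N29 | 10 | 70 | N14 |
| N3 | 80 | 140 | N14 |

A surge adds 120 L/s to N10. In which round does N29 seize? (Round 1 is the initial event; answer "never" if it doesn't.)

3

Round 1 — N10 at 190 > 150. N10 seizes.
  N10 sheds 190 L/s to N14, N27: 95 each.
    N14: 60+95 = 155 > 120
    N27: 30+95 = 125 > 100
Round 2 — N14, N27 seize.
  N14 sheds 155 L/s to N29, N3: 77 each (1 lost).
    N29: 10+77 = 87 > 70
    N3: 80+77 = 157 > 140
  N27 sheds 125 L/s to N20: 125 each.
    N20: 30+125 = 155 > 80
Round 3 — N20, N29, N3 seize.
  N20 sheds 155 L/s: no online neighbours, lost.
  N29 sheds 87 L/s: no online neighbours, lost.
  N3 sheds 157 L/s: no online neighbours, lost.
No further seizures.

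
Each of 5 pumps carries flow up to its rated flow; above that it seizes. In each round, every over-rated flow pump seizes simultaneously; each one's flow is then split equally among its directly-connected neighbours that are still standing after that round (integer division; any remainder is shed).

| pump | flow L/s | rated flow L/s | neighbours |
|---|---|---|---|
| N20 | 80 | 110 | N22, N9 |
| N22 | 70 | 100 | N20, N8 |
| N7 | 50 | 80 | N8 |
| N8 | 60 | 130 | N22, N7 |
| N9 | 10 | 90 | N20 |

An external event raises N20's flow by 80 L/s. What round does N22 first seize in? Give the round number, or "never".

Round 1 — N20 at 160 > 110. N20 seizes.
  N20 sheds 160 L/s to N22, N9: 80 each.
    N22: 70+80 = 150 > 100
    N9: 10+80 = 90 ≤ 90
Round 2 — N22 seizes.
  N22 sheds 150 L/s to N8: 150 each.
    N8: 60+150 = 210 > 130
Round 3 — N8 seizes.
  N8 sheds 210 L/s to N7: 210 each.
    N7: 50+210 = 260 > 80
Round 4 — N7 seizes.
  N7 sheds 260 L/s: no online neighbours, lost.
No further seizures.

2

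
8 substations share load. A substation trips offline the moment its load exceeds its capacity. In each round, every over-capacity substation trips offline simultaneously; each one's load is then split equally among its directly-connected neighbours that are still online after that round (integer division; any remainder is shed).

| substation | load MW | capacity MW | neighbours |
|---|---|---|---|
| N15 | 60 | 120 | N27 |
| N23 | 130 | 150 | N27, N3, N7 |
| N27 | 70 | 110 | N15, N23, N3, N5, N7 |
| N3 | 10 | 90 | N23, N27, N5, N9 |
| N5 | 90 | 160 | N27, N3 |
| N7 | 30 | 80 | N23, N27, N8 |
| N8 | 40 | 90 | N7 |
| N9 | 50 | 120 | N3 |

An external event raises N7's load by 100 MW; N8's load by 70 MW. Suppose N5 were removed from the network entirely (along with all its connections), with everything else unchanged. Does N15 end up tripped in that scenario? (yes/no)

With N5 removed:
Round 1 — N7 at 130 > 80; N8 at 110 > 90. N7, N8 trip offline.
  N7 sheds 130 MW to N23, N27: 65 each.
    N23: 130+65 = 195 > 150
    N27: 70+65 = 135 > 110
  N8 sheds 110 MW: no online neighbours, lost.
Round 2 — N23, N27 trip offline.
  N23 sheds 195 MW to N3: 195 each.
    N3: 10+195 = 205 > 90
  N27 sheds 135 MW to N15, N3: 67 each (1 lost).
    N15: 60+67 = 127 > 120
    N3: 205+67 = 272 > 90
Round 3 — N15, N3 trip offline.
  N15 sheds 127 MW: no online neighbours, lost.
  N3 sheds 272 MW to N9: 272 each.
    N9: 50+272 = 322 > 120
Round 4 — N9 trips offline.
  N9 sheds 322 MW: no online neighbours, lost.
No further trips.

yes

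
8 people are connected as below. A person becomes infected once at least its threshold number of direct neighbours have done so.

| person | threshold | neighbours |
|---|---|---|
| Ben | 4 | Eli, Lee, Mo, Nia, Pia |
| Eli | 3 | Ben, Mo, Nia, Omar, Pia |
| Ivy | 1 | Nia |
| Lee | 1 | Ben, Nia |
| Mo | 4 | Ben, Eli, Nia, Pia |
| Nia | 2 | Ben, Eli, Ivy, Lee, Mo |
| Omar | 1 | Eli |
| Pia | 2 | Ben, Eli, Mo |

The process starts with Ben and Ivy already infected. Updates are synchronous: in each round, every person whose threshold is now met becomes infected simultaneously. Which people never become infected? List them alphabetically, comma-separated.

Round 1 — Ben, Ivy become infected (initial).
Round 2 — checking thresholds:
  Eli: 1 of 5 neighbours < 3, holds.
  Lee: 1 of 2 neighbours ≥ 1, becomes infected.
  Mo: 1 of 4 neighbours < 4, holds.
  Nia: 2 of 5 neighbours ≥ 2, becomes infected.
  Pia: 1 of 3 neighbours < 2, holds.
Round 3 — no new infections; cascade stops.

Eli, Mo, Omar, Pia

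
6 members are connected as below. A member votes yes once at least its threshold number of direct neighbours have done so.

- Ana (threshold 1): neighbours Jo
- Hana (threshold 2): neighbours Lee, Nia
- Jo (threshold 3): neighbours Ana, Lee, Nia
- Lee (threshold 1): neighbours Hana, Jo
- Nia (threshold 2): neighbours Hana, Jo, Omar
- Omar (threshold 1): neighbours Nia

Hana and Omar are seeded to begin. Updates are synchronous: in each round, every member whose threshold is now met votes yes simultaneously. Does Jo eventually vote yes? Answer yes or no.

Round 1 — Hana, Omar vote yes (initial).
Round 2 — checking thresholds:
  Lee: 1 of 2 neighbours ≥ 1, votes yes.
  Nia: 2 of 3 neighbours ≥ 2, votes yes.
Round 3 — no new yes votes; cascade stops.

no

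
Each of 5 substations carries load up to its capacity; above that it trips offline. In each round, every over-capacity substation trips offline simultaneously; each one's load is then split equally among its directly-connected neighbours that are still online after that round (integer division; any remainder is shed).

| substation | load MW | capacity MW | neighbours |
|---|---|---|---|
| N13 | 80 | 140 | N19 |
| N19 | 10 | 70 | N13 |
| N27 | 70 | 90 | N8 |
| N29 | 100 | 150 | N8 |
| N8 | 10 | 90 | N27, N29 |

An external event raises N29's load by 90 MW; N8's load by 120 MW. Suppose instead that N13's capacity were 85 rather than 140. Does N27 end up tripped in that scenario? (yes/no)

With N13's capacity at 85:
Round 1 — N29 at 190 > 150; N8 at 130 > 90. N29, N8 trip offline.
  N29 sheds 190 MW: no online neighbours, lost.
  N8 sheds 130 MW to N27: 130 each.
    N27: 70+130 = 200 > 90
Round 2 — N27 trips offline.
  N27 sheds 200 MW: no online neighbours, lost.
No further trips.

yes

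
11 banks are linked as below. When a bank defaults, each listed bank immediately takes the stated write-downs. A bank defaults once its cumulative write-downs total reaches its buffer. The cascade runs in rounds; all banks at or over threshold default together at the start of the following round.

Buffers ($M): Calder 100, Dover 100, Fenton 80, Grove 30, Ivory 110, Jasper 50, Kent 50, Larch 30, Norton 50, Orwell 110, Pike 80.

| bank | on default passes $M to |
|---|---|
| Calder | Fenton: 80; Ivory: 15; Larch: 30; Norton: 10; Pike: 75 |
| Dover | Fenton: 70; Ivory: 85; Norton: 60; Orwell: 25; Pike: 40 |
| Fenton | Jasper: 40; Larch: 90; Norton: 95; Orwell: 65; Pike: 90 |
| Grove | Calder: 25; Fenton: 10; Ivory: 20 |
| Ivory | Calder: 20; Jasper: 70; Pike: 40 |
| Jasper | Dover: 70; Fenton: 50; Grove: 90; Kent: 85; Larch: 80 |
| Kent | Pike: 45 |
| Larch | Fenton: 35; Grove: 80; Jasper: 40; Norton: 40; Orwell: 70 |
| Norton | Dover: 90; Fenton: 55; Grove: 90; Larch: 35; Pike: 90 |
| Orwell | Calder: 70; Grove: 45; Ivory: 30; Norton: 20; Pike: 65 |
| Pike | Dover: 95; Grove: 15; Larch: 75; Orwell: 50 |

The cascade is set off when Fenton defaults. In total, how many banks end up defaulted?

Round 1 — Fenton defaults (initial).
  Jasper: +40 → 40 < 50
  Larch: +90 → 90 ≥ 30
  Norton: +95 → 95 ≥ 50
  Orwell: +65 → 65 < 110
  Pike: +90 → 90 ≥ 80
Round 2 — Larch, Norton, Pike default.
  Dover: +90+95 → 185 ≥ 100
  Grove: +80+90+15 → 185 ≥ 30
  Jasper: +40 → 80 ≥ 50
  Orwell: +70+50 → 185 ≥ 110
Round 3 — Dover, Grove, Jasper, Orwell default.
  Calder: +25+70 → 95 < 100
  Ivory: +85+20+30 → 135 ≥ 110
  Kent: +85 → 85 ≥ 50
Round 4 — Ivory, Kent default.
  Calder: +20 → 115 ≥ 100
Round 5 — Calder defaults.
No further defaults.

11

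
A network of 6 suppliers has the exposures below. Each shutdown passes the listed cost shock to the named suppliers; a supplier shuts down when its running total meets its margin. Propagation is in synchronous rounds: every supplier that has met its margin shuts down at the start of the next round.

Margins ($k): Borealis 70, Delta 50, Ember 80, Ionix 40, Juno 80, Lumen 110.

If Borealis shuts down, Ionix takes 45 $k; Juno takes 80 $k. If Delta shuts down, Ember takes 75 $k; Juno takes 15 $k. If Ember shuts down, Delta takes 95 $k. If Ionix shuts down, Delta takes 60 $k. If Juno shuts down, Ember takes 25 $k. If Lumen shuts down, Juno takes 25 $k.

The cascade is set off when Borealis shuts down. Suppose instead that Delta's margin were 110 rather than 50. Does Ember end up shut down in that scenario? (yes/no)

With Delta's margin at 110:
Round 1 — Borealis shuts down (initial).
  Ionix: +45 → 45 ≥ 40
  Juno: +80 → 80 ≥ 80
Round 2 — Ionix, Juno shut down.
  Delta: +60 → 60 < 110
  Ember: +25 → 25 < 80
No further shutdowns.

no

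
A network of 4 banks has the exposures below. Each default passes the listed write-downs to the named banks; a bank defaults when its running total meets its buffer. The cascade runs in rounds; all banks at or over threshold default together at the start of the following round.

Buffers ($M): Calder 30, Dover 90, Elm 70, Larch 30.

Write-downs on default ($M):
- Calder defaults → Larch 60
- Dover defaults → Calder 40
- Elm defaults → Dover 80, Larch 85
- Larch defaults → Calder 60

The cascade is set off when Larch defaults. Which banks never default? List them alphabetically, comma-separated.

Dover, Elm

Round 1 — Larch defaults (initial).
  Calder: +60 → 60 ≥ 30
Round 2 — Calder defaults.
No further defaults.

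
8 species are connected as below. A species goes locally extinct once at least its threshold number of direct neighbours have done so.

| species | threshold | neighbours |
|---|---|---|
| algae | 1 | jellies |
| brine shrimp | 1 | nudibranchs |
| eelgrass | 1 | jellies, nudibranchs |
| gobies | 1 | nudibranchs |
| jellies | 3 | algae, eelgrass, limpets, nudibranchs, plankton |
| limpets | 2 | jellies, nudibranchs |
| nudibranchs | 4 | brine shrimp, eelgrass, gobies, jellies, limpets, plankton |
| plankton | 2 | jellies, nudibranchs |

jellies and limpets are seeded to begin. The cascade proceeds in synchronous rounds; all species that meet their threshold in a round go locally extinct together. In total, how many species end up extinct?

4

Round 1 — jellies, limpets go locally extinct (initial).
Round 2 — checking thresholds:
  algae: 1 of 1 neighbours ≥ 1, goes locally extinct.
  eelgrass: 1 of 2 neighbours ≥ 1, goes locally extinct.
  nudibranchs: 2 of 6 neighbours < 4, not yet.
  plankton: 1 of 2 neighbours < 2, not yet.
Round 3 — no new extinctions; cascade stops.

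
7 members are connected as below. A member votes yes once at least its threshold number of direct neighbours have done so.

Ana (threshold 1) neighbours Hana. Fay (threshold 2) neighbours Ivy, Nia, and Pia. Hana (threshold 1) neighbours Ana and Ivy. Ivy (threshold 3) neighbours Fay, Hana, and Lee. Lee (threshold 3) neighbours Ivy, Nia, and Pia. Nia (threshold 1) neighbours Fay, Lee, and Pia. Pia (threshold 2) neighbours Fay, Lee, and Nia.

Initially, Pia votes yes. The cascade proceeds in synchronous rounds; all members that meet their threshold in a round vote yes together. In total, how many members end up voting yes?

Round 1 — Pia votes yes (initial).
Round 2 — checking thresholds:
  Fay: 1 of 3 neighbours < 2, holds.
  Lee: 1 of 3 neighbours < 3, holds.
  Nia: 1 of 3 neighbours ≥ 1, votes yes.
Round 3 — checking thresholds:
  Fay: 2 of 3 neighbours ≥ 2, votes yes.
  Lee: 2 of 3 neighbours < 3, holds.
Round 4 — no new yes votes; cascade stops.

3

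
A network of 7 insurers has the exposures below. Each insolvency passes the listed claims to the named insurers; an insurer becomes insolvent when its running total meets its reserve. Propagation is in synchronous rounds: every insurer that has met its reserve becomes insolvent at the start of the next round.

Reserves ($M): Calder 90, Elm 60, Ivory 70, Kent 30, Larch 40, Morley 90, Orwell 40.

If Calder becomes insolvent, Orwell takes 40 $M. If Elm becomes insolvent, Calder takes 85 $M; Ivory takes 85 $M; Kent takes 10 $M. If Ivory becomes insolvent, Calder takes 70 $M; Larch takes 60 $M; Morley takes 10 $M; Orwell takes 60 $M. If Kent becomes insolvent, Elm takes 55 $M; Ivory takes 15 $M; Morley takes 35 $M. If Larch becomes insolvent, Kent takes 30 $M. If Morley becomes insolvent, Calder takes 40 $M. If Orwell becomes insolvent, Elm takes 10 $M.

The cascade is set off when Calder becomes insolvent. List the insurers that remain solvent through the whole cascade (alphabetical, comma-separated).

Round 1 — Calder becomes insolvent (initial).
  Orwell: +40 → 40 ≥ 40
Round 2 — Orwell becomes insolvent.
  Elm: +10 → 10 < 60
No further insolvencies.

Elm, Ivory, Kent, Larch, Morley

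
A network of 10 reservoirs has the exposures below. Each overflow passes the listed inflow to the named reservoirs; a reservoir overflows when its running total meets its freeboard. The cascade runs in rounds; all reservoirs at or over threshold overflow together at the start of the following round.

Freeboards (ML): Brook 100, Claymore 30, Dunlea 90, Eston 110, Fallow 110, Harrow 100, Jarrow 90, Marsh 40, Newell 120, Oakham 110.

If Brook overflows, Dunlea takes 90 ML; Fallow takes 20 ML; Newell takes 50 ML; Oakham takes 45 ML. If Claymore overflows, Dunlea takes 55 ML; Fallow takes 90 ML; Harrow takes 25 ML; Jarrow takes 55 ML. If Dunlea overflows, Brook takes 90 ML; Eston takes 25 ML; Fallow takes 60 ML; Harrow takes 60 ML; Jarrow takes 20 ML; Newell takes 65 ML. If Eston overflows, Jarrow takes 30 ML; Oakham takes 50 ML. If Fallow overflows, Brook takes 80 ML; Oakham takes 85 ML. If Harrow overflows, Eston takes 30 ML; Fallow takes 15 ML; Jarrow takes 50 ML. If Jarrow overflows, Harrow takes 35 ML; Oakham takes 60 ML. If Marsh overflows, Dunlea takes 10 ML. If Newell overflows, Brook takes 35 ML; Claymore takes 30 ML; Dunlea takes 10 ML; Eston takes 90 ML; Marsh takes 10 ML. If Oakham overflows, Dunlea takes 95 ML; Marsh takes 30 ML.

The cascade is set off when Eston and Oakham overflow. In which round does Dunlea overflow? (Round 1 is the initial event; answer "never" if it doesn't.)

Round 1 — Eston, Oakham overflow (initial).
  Dunlea: +95 → 95 ≥ 90
  Jarrow: +30 → 30 < 90
  Marsh: +30 → 30 < 40
Round 2 — Dunlea overflows.
  Brook: +90 → 90 < 100
  Fallow: +60 → 60 < 110
  Harrow: +60 → 60 < 100
  Jarrow: +20 → 50 < 90
  Newell: +65 → 65 < 120
No further overflows.

2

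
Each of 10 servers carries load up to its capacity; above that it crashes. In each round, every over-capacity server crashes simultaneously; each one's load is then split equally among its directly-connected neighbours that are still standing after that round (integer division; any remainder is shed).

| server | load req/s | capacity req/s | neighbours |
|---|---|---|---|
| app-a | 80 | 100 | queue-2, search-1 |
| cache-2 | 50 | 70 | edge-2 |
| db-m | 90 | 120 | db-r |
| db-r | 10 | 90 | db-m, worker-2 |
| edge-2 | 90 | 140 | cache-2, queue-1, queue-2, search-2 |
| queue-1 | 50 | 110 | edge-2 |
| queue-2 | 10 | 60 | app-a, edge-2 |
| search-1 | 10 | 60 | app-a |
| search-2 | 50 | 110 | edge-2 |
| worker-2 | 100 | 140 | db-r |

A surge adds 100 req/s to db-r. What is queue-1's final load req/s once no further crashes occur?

Round 1 — db-r at 110 > 90. db-r crashes.
  db-r sheds 110 req/s to db-m, worker-2: 55 each.
    db-m: 90+55 = 145 > 120
    worker-2: 100+55 = 155 > 140
Round 2 — db-m, worker-2 crash.
  db-m sheds 145 req/s: no online neighbours, lost.
  worker-2 sheds 155 req/s: no online neighbours, lost.
No further crashes.

50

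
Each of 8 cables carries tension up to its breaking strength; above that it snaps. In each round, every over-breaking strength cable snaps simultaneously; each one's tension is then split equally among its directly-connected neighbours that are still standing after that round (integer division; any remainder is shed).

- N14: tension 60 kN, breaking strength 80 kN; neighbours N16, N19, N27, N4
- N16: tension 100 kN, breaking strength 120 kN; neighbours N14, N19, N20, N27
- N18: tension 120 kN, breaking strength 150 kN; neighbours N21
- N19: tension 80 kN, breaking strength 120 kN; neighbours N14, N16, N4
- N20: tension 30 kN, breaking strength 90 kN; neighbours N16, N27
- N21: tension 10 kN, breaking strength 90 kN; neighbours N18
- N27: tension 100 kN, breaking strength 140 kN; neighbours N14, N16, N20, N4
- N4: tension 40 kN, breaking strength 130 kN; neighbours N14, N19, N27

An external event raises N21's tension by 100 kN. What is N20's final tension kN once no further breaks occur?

30

Round 1 — N21 at 110 > 90. N21 snaps.
  N21 sheds 110 kN to N18: 110 each.
    N18: 120+110 = 230 > 150
Round 2 — N18 snaps.
  N18 sheds 230 kN: no online neighbours, lost.
No further breaks.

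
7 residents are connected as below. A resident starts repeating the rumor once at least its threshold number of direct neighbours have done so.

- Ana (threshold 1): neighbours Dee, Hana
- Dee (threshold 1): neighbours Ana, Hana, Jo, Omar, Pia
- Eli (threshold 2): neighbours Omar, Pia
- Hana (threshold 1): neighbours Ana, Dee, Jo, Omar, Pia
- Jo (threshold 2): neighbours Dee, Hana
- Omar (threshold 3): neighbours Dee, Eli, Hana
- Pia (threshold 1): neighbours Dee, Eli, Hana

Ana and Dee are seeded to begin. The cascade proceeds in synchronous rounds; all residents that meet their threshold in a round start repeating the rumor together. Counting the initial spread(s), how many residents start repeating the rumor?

Round 1 — Ana, Dee start repeating the rumor (initial).
Round 2 — checking thresholds:
  Hana: 2 of 5 neighbours ≥ 1, starts repeating the rumor.
  Jo: 1 of 2 neighbours < 2, holds.
  Omar: 1 of 3 neighbours < 3, holds.
  Pia: 1 of 3 neighbours ≥ 1, starts repeating the rumor.
Round 3 — checking thresholds:
  Eli: 1 of 2 neighbours < 2, holds.
  Jo: 2 of 2 neighbours ≥ 2, starts repeating the rumor.
  Omar: 2 of 3 neighbours < 3, holds.
Round 4 — no new spreads; cascade stops.

5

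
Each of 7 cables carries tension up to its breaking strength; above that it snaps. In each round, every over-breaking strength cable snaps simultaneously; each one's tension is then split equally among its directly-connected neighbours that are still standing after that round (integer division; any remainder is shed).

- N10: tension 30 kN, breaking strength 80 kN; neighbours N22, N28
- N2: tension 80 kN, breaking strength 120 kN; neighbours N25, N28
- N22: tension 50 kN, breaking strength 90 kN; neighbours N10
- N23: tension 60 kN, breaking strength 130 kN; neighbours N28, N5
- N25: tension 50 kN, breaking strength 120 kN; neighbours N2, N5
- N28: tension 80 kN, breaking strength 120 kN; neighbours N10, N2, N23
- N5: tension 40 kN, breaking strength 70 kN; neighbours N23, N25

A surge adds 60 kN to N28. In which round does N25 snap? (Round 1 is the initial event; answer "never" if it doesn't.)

3

Round 1 — N28 at 140 > 120. N28 snaps.
  N28 sheds 140 kN to N10, N2, N23: 46 each (2 lost).
    N10: 30+46 = 76 ≤ 80
    N2: 80+46 = 126 > 120
    N23: 60+46 = 106 ≤ 130
Round 2 — N2 snaps.
  N2 sheds 126 kN to N25: 126 each.
    N25: 50+126 = 176 > 120
Round 3 — N25 snaps.
  N25 sheds 176 kN to N5: 176 each.
    N5: 40+176 = 216 > 70
Round 4 — N5 snaps.
  N5 sheds 216 kN to N23: 216 each.
    N23: 106+216 = 322 > 130
Round 5 — N23 snaps.
  N23 sheds 322 kN: no online neighbours, lost.
No further breaks.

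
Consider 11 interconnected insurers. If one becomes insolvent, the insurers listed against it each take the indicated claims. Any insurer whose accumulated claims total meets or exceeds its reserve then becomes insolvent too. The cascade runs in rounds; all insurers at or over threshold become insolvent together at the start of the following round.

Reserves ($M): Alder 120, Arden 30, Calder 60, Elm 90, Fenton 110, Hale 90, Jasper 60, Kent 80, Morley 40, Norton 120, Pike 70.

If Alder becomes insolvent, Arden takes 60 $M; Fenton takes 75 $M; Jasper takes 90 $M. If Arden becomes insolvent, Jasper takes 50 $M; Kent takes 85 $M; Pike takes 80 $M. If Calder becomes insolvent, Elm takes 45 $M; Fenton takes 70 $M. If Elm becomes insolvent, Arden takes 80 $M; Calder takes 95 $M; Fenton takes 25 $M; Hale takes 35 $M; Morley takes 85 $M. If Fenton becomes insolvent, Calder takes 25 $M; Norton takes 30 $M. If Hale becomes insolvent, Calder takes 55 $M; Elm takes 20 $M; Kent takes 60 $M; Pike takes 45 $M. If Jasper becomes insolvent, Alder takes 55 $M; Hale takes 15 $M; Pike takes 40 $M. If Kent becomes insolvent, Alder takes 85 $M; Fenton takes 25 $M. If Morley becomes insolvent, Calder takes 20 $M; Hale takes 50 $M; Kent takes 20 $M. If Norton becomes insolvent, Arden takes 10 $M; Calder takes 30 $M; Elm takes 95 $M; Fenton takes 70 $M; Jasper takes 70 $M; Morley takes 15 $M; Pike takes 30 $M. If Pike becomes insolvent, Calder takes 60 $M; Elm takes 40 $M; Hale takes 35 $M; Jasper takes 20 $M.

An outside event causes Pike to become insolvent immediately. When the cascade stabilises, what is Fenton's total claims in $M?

Round 1 — Pike becomes insolvent (initial).
  Calder: +60 → 60 ≥ 60
  Elm: +40 → 40 < 90
  Hale: +35 → 35 < 90
  Jasper: +20 → 20 < 60
Round 2 — Calder becomes insolvent.
  Elm: +45 → 85 < 90
  Fenton: +70 → 70 < 110
No further insolvencies.

70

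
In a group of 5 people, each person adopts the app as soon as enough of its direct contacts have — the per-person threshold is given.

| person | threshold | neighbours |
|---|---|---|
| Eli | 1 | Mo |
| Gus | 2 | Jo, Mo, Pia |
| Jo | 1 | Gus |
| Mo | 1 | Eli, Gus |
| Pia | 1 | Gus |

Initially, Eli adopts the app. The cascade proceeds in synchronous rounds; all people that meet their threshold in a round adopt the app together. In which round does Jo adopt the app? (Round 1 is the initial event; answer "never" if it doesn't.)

Round 1 — Eli adopts the app (initial).
Round 2 — checking thresholds:
  Mo: 1 of 2 neighbours ≥ 1, adopts the app.
Round 3 — no new adoptions; cascade stops.

never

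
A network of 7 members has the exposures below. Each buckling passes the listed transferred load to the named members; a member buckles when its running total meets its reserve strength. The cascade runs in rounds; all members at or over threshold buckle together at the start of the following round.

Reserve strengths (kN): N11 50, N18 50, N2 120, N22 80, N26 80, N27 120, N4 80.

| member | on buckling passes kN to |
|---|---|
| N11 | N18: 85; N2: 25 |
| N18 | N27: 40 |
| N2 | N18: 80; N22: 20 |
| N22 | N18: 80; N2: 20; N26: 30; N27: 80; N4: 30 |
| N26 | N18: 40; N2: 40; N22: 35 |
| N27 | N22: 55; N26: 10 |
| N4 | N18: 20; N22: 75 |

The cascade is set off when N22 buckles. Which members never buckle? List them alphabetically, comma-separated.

N11, N2, N26, N4

Round 1 — N22 buckles (initial).
  N18: +80 → 80 ≥ 50
  N2: +20 → 20 < 120
  N26: +30 → 30 < 80
  N27: +80 → 80 < 120
  N4: +30 → 30 < 80
Round 2 — N18 buckles.
  N27: +40 → 120 ≥ 120
Round 3 — N27 buckles.
  N26: +10 → 40 < 80
No further bucklings.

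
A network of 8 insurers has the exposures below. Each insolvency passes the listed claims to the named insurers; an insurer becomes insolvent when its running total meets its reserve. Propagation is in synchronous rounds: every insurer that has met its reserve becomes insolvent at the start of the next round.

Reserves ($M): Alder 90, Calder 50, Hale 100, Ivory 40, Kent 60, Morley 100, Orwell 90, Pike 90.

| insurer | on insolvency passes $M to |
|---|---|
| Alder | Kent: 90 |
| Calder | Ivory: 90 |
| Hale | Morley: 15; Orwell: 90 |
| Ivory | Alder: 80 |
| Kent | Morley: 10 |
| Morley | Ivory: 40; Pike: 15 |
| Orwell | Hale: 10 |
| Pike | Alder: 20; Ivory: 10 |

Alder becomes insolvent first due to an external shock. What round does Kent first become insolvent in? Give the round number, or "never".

2

Round 1 — Alder becomes insolvent (initial).
  Kent: +90 → 90 ≥ 60
Round 2 — Kent becomes insolvent.
  Morley: +10 → 10 < 100
No further insolvencies.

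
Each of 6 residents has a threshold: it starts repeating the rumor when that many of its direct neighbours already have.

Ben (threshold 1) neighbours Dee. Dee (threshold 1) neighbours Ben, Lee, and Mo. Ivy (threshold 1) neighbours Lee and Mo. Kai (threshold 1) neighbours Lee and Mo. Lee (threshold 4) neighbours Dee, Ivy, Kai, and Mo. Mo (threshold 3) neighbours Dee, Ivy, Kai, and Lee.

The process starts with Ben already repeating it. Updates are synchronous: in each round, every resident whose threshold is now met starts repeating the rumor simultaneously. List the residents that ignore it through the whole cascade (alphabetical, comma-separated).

Round 1 — Ben starts repeating the rumor (initial).
Round 2 — checking thresholds:
  Dee: 1 of 3 neighbours ≥ 1, starts repeating the rumor.
Round 3 — no new spreads; cascade stops.

Ivy, Kai, Lee, Mo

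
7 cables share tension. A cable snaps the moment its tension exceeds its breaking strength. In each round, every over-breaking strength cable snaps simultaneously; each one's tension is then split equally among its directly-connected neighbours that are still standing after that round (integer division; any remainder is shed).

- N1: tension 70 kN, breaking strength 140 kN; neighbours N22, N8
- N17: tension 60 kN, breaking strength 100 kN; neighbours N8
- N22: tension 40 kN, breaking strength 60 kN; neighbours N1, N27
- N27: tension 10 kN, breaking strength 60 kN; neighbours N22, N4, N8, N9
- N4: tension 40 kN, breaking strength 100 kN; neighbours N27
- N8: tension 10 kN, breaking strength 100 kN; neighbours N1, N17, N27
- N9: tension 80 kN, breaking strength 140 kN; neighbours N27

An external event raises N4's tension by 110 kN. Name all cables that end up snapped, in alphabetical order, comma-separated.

Round 1 — N4 at 150 > 100. N4 snaps.
  N4 sheds 150 kN to N27: 150 each.
    N27: 10+150 = 160 > 60
Round 2 — N27 snaps.
  N27 sheds 160 kN to N22, N8, N9: 53 each (1 lost).
    N22: 40+53 = 93 > 60
    N8: 10+53 = 63 ≤ 100
    N9: 80+53 = 133 ≤ 140
Round 3 — N22 snaps.
  N22 sheds 93 kN to N1: 93 each.
    N1: 70+93 = 163 > 140
Round 4 — N1 snaps.
  N1 sheds 163 kN to N8: 163 each.
    N8: 63+163 = 226 > 100
Round 5 — N8 snaps.
  N8 sheds 226 kN to N17: 226 each.
    N17: 60+226 = 286 > 100
Round 6 — N17 snaps.
  N17 sheds 286 kN: no online neighbours, lost.
No further breaks.

N1, N17, N22, N27, N4, N8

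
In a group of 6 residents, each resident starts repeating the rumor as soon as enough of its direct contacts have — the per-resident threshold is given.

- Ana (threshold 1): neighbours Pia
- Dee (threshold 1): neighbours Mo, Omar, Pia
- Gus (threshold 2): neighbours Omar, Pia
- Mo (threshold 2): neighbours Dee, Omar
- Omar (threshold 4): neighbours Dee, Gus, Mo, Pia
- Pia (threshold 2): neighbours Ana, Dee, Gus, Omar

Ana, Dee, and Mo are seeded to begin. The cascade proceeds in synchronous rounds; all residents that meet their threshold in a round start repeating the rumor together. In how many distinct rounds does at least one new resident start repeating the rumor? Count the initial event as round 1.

2

Round 1 — Ana, Dee, Mo start repeating the rumor (initial).
Round 2 — checking thresholds:
  Omar: 2 of 4 neighbours < 4, below threshold.
  Pia: 2 of 4 neighbours ≥ 2, starts repeating the rumor.
Round 3 — no new spreads; cascade stops.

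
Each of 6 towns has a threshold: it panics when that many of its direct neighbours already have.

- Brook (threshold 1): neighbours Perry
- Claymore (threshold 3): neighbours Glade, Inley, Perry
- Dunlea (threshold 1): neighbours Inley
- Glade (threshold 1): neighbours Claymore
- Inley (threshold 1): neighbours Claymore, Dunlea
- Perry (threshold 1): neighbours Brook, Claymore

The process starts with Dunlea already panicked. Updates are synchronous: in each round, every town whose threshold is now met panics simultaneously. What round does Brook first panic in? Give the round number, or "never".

never

Round 1 — Dunlea panics (initial).
Round 2 — checking thresholds:
  Inley: 1 of 2 neighbours ≥ 1, panics.
Round 3 — no new panics; cascade stops.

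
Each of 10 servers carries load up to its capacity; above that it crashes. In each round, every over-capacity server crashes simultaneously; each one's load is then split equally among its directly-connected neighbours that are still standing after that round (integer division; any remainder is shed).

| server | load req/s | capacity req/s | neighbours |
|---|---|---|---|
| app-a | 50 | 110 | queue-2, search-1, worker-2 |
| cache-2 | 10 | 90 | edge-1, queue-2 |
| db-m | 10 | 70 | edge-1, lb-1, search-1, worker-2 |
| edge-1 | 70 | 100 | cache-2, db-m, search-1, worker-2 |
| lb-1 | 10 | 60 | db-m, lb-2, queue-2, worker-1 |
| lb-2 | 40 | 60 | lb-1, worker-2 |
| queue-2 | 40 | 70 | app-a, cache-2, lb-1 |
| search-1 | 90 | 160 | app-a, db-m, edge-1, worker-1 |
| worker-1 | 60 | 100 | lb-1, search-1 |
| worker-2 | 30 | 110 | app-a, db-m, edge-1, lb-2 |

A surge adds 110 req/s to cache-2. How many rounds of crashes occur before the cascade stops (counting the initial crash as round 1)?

Round 1 — cache-2 at 120 > 90. cache-2 crashes.
  cache-2 sheds 120 req/s to edge-1, queue-2: 60 each.
    edge-1: 70+60 = 130 > 100
    queue-2: 40+60 = 100 > 70
Round 2 — edge-1, queue-2 crash.
  edge-1 sheds 130 req/s to db-m, search-1, worker-2: 43 each (1 lost).
    db-m: 10+43 = 53 ≤ 70
    search-1: 90+43 = 133 ≤ 160
    worker-2: 30+43 = 73 ≤ 110
  queue-2 sheds 100 req/s to app-a, lb-1: 50 each.
    app-a: 50+50 = 100 ≤ 110
    lb-1: 10+50 = 60 ≤ 60
No further crashes.

2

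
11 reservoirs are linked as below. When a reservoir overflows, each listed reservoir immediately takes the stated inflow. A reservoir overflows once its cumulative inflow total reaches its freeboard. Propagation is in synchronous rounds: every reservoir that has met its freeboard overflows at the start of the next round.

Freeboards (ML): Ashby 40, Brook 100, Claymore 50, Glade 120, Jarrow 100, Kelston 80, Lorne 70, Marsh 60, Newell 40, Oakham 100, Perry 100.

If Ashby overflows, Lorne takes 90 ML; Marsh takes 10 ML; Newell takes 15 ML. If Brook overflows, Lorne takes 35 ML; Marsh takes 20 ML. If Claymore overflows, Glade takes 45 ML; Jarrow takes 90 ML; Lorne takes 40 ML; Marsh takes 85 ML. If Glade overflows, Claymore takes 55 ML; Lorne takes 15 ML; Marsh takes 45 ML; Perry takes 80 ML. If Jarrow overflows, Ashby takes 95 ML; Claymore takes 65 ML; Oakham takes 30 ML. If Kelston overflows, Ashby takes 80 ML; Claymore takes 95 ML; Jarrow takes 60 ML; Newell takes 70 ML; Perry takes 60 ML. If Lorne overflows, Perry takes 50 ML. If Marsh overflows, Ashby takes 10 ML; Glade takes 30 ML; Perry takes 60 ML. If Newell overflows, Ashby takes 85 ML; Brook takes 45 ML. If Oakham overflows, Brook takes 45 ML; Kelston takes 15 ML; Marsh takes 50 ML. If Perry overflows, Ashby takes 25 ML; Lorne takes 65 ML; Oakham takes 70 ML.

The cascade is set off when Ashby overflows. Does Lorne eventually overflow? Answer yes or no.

Round 1 — Ashby overflows (initial).
  Lorne: +90 → 90 ≥ 70
  Marsh: +10 → 10 < 60
  Newell: +15 → 15 < 40
Round 2 — Lorne overflows.
  Perry: +50 → 50 < 100
No further overflows.

yes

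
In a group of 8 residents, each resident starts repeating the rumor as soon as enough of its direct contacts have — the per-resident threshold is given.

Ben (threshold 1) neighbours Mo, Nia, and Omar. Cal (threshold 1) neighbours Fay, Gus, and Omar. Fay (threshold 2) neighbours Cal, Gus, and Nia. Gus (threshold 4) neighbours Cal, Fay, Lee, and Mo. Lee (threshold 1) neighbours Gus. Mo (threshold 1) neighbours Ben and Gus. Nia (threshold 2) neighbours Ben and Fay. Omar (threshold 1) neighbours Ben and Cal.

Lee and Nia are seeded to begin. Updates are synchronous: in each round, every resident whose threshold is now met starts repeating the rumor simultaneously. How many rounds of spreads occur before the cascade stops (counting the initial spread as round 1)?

Round 1 — Lee, Nia start repeating the rumor (initial).
Round 2 — checking thresholds:
  Ben: 1 of 3 neighbours ≥ 1, starts repeating the rumor.
  Fay: 1 of 3 neighbours < 2, holds.
  Gus: 1 of 4 neighbours < 4, holds.
Round 3 — checking thresholds:
  Fay: 1 of 3 neighbours < 2, holds.
  Gus: 1 of 4 neighbours < 4, holds.
  Mo: 1 of 2 neighbours ≥ 1, starts repeating the rumor.
  Omar: 1 of 2 neighbours ≥ 1, starts repeating the rumor.
Round 4 — checking thresholds:
  Cal: 1 of 3 neighbours ≥ 1, starts repeating the rumor.
  Fay: 1 of 3 neighbours < 2, holds.
  Gus: 2 of 4 neighbours < 4, holds.
Round 5 — checking thresholds:
  Fay: 2 of 3 neighbours ≥ 2, starts repeating the rumor.
  Gus: 3 of 4 neighbours < 4, holds.
Round 6 — checking thresholds:
  Gus: 4 of 4 neighbours ≥ 4, starts repeating the rumor.
Round 7 — no new spreads; cascade stops.

6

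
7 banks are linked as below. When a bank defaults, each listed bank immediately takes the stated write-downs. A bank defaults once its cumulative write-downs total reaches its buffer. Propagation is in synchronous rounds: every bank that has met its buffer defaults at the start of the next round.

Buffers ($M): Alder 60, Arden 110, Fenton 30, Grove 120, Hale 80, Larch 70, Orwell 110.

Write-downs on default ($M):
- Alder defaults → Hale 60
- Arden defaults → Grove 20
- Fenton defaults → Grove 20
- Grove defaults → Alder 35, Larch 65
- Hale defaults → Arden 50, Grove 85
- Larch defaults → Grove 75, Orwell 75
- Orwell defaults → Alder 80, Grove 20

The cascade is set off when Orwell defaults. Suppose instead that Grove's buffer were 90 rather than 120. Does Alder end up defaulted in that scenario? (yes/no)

yes

With Grove's buffer at 90:
Round 1 — Orwell defaults (initial).
  Alder: +80 → 80 ≥ 60
  Grove: +20 → 20 < 90
Round 2 — Alder defaults.
  Hale: +60 → 60 < 80
No further defaults.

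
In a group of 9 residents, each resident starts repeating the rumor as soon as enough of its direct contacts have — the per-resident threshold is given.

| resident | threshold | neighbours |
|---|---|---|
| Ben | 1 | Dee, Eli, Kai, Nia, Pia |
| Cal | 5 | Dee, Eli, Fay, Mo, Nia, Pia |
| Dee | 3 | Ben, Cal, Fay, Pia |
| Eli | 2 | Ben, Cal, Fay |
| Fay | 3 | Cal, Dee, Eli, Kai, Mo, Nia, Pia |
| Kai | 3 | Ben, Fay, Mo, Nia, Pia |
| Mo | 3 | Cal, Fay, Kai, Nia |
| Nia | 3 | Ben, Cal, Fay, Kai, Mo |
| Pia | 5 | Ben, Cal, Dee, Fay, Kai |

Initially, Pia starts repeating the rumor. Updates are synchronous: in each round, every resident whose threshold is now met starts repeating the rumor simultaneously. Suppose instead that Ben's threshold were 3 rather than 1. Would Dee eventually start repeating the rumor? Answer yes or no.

no

With Ben's threshold at 3:
Round 1 — Pia starts repeating the rumor (initial).
Round 2 — no new spreads; cascade stops.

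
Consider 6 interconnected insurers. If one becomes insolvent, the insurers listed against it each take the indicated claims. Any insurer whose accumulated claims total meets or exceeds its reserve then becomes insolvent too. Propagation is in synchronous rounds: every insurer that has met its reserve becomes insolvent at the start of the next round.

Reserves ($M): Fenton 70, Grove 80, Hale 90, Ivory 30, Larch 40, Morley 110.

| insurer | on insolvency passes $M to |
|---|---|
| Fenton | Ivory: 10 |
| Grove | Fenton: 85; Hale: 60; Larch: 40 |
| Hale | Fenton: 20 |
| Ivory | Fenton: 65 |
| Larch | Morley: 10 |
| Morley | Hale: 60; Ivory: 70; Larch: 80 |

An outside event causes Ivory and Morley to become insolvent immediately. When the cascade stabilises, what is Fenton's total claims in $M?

65

Round 1 — Ivory, Morley become insolvent (initial).
  Fenton: +65 → 65 < 70
  Hale: +60 → 60 < 90
  Larch: +80 → 80 ≥ 40
Round 2 — Larch becomes insolvent.
No further insolvencies.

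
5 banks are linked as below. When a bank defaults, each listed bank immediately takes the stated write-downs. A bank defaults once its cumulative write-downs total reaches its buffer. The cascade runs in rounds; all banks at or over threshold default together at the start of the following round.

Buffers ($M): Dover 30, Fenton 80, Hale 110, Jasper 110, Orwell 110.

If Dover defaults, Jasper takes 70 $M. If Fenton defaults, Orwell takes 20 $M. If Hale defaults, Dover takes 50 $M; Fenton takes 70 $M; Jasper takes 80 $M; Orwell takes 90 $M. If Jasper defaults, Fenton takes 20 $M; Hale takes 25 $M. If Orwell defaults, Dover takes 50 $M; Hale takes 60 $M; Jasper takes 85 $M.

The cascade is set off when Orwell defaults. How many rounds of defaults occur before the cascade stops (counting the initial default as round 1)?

Round 1 — Orwell defaults (initial).
  Dover: +50 → 50 ≥ 30
  Hale: +60 → 60 < 110
  Jasper: +85 → 85 < 110
Round 2 — Dover defaults.
  Jasper: +70 → 155 ≥ 110
Round 3 — Jasper defaults.
  Fenton: +20 → 20 < 80
  Hale: +25 → 85 < 110
No further defaults.

3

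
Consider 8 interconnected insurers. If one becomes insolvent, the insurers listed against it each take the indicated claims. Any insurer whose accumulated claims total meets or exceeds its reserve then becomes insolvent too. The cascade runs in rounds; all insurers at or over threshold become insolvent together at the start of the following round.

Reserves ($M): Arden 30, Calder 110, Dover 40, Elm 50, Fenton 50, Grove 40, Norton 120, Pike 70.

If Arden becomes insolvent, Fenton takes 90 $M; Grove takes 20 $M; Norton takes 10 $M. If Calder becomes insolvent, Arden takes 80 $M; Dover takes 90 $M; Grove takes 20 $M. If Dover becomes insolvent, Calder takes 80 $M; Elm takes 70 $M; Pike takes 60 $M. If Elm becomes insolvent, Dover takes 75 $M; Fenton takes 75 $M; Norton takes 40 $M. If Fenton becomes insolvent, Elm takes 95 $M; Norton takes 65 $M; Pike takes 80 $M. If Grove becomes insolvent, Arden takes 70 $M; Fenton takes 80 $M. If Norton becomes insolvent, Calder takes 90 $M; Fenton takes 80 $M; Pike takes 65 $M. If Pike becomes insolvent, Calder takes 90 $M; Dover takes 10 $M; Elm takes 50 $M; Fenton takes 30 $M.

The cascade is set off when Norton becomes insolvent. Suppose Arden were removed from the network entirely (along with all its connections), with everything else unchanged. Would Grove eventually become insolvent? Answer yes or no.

no

With Arden removed:
Round 1 — Norton becomes insolvent (initial).
  Calder: +90 → 90 < 110
  Fenton: +80 → 80 ≥ 50
  Pike: +65 → 65 < 70
Round 2 — Fenton becomes insolvent.
  Elm: +95 → 95 ≥ 50
  Pike: +80 → 145 ≥ 70
Round 3 — Elm, Pike become insolvent.
  Calder: +90 → 180 ≥ 110
  Dover: +75+10 → 85 ≥ 40
Round 4 — Calder, Dover become insolvent.
  Grove: +20 → 20 < 40
No further insolvencies.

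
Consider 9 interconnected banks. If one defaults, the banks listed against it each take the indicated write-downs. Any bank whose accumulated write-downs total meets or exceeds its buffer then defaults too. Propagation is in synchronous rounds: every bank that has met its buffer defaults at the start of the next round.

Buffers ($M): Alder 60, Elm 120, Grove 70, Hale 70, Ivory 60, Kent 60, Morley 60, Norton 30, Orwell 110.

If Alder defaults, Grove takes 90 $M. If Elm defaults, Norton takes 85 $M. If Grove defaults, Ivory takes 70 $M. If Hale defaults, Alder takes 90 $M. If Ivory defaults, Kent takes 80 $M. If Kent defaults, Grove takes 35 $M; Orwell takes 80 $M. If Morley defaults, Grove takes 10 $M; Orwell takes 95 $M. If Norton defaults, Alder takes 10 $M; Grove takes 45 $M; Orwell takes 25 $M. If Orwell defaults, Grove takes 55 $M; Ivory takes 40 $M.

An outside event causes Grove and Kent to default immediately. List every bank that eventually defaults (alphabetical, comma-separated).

Grove, Ivory, Kent

Round 1 — Grove, Kent default (initial).
  Ivory: +70 → 70 ≥ 60
  Orwell: +80 → 80 < 110
Round 2 — Ivory defaults.
No further defaults.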